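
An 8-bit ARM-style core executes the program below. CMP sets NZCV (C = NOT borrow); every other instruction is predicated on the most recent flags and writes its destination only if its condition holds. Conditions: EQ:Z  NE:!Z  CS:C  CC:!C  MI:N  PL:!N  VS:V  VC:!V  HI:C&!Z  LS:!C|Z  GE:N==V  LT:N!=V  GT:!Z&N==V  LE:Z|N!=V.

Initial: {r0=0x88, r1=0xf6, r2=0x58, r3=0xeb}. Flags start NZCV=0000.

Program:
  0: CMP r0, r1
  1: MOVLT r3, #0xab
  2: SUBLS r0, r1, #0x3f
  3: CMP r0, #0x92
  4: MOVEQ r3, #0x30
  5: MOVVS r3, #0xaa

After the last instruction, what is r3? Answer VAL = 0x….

VAL = 0xab

[0] flags=1000 → (cmp)
[1] flags=1000 LT?T → r3=0xab
[2] flags=1000 LS?T → r0=0xb7
[3] flags=0010 → (cmp)
[4] flags=0010 EQ?F → skip
[5] flags=0010 VS?F → skip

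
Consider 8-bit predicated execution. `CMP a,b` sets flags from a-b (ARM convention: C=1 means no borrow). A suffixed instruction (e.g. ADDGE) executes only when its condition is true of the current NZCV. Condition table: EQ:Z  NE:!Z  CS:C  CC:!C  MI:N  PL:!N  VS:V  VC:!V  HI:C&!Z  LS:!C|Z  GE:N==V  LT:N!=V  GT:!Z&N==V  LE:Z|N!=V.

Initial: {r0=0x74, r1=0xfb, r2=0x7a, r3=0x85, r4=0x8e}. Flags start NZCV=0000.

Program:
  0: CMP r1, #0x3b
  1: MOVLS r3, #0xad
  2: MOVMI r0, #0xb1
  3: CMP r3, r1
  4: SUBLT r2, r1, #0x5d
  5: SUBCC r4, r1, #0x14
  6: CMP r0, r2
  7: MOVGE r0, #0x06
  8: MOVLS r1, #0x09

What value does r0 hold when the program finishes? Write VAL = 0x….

VAL = 0x06

0: ✓ CMP  NZCV=1010
1: · MOVLS
2: ✓ MOVMI  r0←0xb1
3: ✓ CMP  NZCV=1000
4: ✓ SUBLT  r2←0x9e
5: ✓ SUBCC  r4←0xe7
6: ✓ CMP  NZCV=0010
7: ✓ MOVGE  r0←0x06
8: · MOVLS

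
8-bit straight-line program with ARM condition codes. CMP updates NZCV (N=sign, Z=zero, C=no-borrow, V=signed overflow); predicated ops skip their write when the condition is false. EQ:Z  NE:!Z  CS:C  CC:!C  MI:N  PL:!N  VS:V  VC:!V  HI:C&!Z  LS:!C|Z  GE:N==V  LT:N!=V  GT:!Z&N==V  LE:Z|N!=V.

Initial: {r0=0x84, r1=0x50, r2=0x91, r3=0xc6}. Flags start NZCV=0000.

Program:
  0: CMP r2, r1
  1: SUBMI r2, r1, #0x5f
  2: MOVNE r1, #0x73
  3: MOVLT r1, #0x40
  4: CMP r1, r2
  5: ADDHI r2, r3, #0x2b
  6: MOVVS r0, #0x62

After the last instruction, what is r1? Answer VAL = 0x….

0: ✓ CMP  NZCV=0011
1: · SUBMI
2: ✓ MOVNE  r1←0x73
3: ✓ MOVLT  r1←0x40
4: ✓ CMP  NZCV=1001
5: · ADDHI
6: ✓ MOVVS  r0←0x62

VAL = 0x40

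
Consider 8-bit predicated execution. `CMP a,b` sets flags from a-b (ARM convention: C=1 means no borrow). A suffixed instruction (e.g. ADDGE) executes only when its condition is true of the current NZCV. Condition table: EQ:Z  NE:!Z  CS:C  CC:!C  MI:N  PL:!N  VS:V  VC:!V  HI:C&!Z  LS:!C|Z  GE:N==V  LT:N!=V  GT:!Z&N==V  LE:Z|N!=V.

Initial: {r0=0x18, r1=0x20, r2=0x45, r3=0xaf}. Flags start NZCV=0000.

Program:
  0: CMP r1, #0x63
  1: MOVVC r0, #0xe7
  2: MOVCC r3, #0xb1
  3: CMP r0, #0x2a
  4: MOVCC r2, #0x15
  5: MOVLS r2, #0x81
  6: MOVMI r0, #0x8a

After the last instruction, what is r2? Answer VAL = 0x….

VAL = 0x45

0: ✓ CMP  NZCV=1000
1: ✓ MOVVC  r0←0xe7
2: ✓ MOVCC  r3←0xb1
3: ✓ CMP  NZCV=1010
4: · MOVCC
5: · MOVLS
6: ✓ MOVMI  r0←0x8a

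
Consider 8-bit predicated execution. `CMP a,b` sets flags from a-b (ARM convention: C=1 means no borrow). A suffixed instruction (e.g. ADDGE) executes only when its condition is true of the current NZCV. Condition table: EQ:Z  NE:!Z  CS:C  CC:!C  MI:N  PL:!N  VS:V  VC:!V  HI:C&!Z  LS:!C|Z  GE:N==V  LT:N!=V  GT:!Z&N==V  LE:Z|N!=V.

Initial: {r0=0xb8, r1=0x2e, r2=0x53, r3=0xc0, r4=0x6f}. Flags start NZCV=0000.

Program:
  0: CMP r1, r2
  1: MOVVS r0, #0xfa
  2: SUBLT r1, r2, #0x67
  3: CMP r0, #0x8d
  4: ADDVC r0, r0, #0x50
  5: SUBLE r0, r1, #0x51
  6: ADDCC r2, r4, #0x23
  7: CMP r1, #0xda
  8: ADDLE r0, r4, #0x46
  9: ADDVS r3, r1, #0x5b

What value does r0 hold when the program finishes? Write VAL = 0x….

VAL = 0x08

0: ✓ CMP  NZCV=1000
1: · MOVVS
2: ✓ SUBLT  r1←0xec
3: ✓ CMP  NZCV=0010
4: ✓ ADDVC  r0←0x08
5: · SUBLE
6: · ADDCC
7: ✓ CMP  NZCV=0010
8: · ADDLE
9: · ADDVS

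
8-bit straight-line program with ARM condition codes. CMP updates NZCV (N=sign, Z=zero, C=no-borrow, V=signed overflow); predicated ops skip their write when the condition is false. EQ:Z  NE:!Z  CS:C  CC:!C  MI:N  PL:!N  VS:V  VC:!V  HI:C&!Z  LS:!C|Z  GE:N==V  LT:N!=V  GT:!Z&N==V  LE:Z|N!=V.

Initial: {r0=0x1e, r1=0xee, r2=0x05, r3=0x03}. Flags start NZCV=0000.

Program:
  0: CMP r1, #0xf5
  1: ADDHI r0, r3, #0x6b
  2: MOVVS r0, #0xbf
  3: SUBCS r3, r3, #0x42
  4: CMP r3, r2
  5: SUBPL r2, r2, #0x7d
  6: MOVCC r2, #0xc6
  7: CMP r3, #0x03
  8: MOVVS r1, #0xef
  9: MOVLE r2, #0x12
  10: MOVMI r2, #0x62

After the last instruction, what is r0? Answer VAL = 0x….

VAL = 0x1e

[0] flags=1000 → (cmp)
[1] flags=1000 HI?F → skip
[2] flags=1000 VS?F → skip
[3] flags=1000 CS?F → skip
[4] flags=1000 → (cmp)
[5] flags=1000 PL?F → skip
[6] flags=1000 CC?T → r2=0xc6
[7] flags=0110 → (cmp)
[8] flags=0110 VS?F → skip
[9] flags=0110 LE?T → r2=0x12
[10] flags=0110 MI?F → skip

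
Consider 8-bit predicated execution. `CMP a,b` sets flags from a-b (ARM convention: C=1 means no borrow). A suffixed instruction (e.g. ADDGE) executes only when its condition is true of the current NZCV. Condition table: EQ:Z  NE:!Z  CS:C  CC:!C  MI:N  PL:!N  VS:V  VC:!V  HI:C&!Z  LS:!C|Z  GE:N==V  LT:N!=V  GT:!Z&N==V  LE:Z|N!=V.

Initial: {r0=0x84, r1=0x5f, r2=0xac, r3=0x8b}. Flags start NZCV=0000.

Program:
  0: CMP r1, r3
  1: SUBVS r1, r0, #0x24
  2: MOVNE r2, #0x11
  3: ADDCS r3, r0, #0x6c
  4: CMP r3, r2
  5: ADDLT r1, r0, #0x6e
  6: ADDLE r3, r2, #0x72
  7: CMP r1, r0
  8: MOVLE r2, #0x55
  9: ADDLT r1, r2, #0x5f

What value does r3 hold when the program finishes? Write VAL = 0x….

[0] flags=1001 → (cmp)
[1] flags=1001 VS?T → r1=0x60
[2] flags=1001 NE?T → r2=0x11
[3] flags=1001 CS?F → skip
[4] flags=0011 → (cmp)
[5] flags=0011 LT?T → r1=0xf2
[6] flags=0011 LE?T → r3=0x83
[7] flags=0010 → (cmp)
[8] flags=0010 LE?F → skip
[9] flags=0010 LT?F → skip

VAL = 0x83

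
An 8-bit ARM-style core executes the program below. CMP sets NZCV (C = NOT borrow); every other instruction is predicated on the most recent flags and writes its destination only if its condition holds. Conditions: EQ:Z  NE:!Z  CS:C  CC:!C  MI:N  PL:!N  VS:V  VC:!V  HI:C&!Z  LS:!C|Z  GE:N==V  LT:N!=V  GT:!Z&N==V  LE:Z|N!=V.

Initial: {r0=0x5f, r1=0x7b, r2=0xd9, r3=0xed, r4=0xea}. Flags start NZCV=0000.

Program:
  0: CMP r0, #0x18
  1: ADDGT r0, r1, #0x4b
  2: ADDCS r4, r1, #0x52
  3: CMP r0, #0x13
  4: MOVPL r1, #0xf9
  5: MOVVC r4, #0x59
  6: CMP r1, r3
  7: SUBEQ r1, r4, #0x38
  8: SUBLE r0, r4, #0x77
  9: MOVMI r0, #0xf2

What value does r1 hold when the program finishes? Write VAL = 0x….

[0] flags=0010 → (cmp)
[1] flags=0010 GT?T → r0=0xc6
[2] flags=0010 CS?T → r4=0xcd
[3] flags=1010 → (cmp)
[4] flags=1010 PL?F → skip
[5] flags=1010 VC?T → r4=0x59
[6] flags=1001 → (cmp)
[7] flags=1001 EQ?F → skip
[8] flags=1001 LE?F → skip
[9] flags=1001 MI?T → r0=0xf2

VAL = 0x7b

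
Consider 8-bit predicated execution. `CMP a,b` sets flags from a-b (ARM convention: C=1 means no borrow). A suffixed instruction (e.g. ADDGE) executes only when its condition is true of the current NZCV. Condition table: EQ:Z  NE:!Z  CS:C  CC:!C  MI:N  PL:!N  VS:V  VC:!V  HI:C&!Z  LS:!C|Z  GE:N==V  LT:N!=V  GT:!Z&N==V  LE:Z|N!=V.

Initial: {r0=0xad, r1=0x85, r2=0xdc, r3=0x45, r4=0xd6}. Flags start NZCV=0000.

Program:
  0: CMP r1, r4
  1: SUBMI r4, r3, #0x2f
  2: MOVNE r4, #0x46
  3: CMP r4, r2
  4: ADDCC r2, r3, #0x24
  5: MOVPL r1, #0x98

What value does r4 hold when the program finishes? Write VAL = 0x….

VAL = 0x46

[0] flags=1000 → (cmp)
[1] flags=1000 MI?T → r4=0x16
[2] flags=1000 NE?T → r4=0x46
[3] flags=0000 → (cmp)
[4] flags=0000 CC?T → r2=0x69
[5] flags=0000 PL?T → r1=0x98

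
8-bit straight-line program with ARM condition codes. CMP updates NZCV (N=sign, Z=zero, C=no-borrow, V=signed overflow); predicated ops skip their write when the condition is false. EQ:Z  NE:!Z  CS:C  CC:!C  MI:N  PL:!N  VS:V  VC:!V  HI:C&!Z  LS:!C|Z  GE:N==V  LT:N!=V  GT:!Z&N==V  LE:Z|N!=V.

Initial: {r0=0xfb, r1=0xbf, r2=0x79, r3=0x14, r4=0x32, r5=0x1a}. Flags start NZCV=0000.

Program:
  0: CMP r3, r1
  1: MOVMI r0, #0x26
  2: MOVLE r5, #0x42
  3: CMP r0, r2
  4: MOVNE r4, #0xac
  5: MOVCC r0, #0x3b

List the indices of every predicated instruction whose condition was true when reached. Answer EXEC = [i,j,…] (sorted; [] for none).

[0] flags=0000 → (cmp)
[1] flags=0000 MI?F → skip
[2] flags=0000 LE?F → skip
[3] flags=1010 → (cmp)
[4] flags=1010 NE?T → r4=0xac
[5] flags=1010 CC?F → skip

EXEC = [4]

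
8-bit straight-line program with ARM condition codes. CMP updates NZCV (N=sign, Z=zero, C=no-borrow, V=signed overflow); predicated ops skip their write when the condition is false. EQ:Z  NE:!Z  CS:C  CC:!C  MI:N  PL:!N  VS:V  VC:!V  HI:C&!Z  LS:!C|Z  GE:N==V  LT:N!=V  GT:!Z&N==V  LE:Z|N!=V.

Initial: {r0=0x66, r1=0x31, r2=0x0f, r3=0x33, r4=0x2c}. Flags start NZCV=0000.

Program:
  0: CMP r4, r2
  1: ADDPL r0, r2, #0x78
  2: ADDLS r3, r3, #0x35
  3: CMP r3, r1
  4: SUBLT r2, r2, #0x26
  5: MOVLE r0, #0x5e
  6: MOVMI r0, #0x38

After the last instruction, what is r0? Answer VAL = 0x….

VAL = 0x87

0: ✓ CMP  NZCV=0010
1: ✓ ADDPL  r0←0x87
2: · ADDLS
3: ✓ CMP  NZCV=0010
4: · SUBLT
5: · MOVLE
6: · MOVMI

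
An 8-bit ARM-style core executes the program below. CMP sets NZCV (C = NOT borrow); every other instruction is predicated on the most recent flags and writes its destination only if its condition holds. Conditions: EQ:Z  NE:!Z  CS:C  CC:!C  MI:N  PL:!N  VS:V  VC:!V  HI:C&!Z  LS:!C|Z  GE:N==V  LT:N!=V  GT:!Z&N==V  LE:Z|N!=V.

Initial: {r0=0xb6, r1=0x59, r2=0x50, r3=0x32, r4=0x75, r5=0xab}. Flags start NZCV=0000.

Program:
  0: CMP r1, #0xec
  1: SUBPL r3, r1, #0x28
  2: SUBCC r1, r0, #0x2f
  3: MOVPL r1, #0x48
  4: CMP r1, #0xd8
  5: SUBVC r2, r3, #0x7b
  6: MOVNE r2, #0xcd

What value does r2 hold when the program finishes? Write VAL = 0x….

0: ✓ CMP  NZCV=0000
1: ✓ SUBPL  r3←0x31
2: ✓ SUBCC  r1←0x87
3: ✓ MOVPL  r1←0x48
4: ✓ CMP  NZCV=0000
5: ✓ SUBVC  r2←0xb6
6: ✓ MOVNE  r2←0xcd

VAL = 0xcd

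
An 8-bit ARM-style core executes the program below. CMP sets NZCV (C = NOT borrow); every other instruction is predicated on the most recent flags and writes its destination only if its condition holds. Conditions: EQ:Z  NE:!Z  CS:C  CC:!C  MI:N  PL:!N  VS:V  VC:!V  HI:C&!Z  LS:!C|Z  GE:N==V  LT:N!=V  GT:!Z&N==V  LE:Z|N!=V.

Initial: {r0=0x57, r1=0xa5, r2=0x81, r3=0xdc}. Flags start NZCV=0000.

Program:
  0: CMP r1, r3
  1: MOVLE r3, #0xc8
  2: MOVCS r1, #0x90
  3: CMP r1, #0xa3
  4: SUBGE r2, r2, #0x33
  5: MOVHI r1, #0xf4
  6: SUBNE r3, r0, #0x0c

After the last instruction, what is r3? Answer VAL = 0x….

VAL = 0x4b

[0] flags=1000 → (cmp)
[1] flags=1000 LE?T → r3=0xc8
[2] flags=1000 CS?F → skip
[3] flags=0010 → (cmp)
[4] flags=0010 GE?T → r2=0x4e
[5] flags=0010 HI?T → r1=0xf4
[6] flags=0010 NE?T → r3=0x4b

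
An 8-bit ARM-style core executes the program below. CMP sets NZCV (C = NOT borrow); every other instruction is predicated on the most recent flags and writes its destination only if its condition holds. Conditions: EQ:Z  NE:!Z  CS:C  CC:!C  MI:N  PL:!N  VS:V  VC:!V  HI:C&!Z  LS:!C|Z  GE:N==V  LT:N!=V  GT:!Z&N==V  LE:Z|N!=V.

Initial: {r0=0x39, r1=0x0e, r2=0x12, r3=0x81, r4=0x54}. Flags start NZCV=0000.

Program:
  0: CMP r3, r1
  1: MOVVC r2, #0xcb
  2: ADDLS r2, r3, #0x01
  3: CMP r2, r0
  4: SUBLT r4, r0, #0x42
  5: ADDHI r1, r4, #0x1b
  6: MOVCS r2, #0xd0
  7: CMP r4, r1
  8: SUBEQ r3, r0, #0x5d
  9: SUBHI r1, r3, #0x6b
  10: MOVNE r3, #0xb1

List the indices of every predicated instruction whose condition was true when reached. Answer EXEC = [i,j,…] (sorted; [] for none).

0: ✓ CMP  NZCV=0011
1: · MOVVC
2: · ADDLS
3: ✓ CMP  NZCV=1000
4: ✓ SUBLT  r4←0xf7
5: · ADDHI
6: · MOVCS
7: ✓ CMP  NZCV=1010
8: · SUBEQ
9: ✓ SUBHI  r1←0x16
10: ✓ MOVNE  r3←0xb1

EXEC = [4,9,10]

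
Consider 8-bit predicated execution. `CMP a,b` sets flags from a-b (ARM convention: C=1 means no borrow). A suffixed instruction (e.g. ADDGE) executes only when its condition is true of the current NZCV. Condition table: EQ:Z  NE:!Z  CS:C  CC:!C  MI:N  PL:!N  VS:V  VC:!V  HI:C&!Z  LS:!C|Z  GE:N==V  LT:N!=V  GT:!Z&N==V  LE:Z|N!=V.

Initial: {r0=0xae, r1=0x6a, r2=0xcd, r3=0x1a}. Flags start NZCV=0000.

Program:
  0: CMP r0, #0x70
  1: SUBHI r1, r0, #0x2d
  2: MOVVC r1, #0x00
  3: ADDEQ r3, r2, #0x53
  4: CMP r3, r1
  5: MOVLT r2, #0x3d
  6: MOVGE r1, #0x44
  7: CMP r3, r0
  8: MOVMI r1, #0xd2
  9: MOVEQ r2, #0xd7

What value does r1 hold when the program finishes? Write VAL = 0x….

VAL = 0x44

[0] flags=0011 → (cmp)
[1] flags=0011 HI?T → r1=0x81
[2] flags=0011 VC?F → skip
[3] flags=0011 EQ?F → skip
[4] flags=1001 → (cmp)
[5] flags=1001 LT?F → skip
[6] flags=1001 GE?T → r1=0x44
[7] flags=0000 → (cmp)
[8] flags=0000 MI?F → skip
[9] flags=0000 EQ?F → skip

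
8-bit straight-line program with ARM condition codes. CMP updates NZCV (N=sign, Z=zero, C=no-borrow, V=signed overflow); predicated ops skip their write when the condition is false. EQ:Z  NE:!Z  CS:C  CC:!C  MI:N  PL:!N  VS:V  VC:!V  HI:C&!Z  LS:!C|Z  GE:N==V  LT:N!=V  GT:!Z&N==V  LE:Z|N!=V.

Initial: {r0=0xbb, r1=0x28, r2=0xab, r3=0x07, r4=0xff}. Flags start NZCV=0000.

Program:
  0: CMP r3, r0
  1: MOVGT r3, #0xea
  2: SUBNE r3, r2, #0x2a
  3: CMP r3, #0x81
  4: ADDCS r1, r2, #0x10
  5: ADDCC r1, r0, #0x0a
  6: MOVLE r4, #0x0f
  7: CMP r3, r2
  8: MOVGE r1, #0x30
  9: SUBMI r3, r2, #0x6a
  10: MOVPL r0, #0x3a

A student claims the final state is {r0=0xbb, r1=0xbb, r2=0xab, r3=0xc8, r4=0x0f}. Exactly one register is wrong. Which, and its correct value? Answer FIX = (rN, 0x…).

FIX = (r3, 0x41)

0: ✓ CMP  NZCV=0000
1: ✓ MOVGT  r3←0xea
2: ✓ SUBNE  r3←0x81
3: ✓ CMP  NZCV=0110
4: ✓ ADDCS  r1←0xbb
5: · ADDCC
6: ✓ MOVLE  r4←0x0f
7: ✓ CMP  NZCV=1000
8: · MOVGE
9: ✓ SUBMI  r3←0x41
10: · MOVPL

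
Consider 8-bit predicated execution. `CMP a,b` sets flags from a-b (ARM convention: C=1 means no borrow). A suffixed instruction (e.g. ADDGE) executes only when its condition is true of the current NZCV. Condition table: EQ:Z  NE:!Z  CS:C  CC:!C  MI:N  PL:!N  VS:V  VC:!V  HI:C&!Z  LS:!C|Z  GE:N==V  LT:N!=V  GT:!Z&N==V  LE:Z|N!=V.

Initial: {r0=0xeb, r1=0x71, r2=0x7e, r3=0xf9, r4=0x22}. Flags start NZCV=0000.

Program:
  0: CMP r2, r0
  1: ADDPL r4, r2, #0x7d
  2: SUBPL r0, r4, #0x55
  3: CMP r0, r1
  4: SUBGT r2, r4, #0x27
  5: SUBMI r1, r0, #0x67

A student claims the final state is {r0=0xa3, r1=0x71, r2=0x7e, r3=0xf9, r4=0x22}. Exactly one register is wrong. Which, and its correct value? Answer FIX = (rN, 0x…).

FIX = (r0, 0xeb)

0: ✓ CMP  NZCV=1001
1: · ADDPL
2: · SUBPL
3: ✓ CMP  NZCV=0011
4: · SUBGT
5: · SUBMI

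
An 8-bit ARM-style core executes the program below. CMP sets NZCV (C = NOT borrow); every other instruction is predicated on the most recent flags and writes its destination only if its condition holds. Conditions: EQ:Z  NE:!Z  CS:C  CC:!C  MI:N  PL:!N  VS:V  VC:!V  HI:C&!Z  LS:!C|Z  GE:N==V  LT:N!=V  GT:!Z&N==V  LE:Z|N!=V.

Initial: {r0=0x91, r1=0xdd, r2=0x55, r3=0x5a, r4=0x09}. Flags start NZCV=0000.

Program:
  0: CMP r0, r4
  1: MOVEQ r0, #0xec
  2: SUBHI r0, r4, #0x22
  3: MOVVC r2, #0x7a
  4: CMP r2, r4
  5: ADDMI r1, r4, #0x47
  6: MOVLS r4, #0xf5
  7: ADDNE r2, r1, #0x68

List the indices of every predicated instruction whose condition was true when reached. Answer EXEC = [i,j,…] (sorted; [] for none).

0: ✓ CMP  NZCV=1010
1: · MOVEQ
2: ✓ SUBHI  r0←0xe7
3: ✓ MOVVC  r2←0x7a
4: ✓ CMP  NZCV=0010
5: · ADDMI
6: · MOVLS
7: ✓ ADDNE  r2←0x45

EXEC = [2,3,7]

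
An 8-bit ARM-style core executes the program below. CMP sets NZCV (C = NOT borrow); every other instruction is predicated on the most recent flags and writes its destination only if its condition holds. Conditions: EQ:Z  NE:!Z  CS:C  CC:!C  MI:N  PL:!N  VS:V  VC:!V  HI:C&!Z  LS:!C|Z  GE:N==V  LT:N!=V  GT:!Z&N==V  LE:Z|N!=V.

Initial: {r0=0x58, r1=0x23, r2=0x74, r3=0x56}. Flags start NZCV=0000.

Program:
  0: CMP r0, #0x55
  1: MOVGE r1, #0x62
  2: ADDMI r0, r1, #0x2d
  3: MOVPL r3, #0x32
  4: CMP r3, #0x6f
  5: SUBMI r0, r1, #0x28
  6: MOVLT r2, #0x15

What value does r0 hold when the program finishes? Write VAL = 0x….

VAL = 0x3a

0: ✓ CMP  NZCV=0010
1: ✓ MOVGE  r1←0x62
2: · ADDMI
3: ✓ MOVPL  r3←0x32
4: ✓ CMP  NZCV=1000
5: ✓ SUBMI  r0←0x3a
6: ✓ MOVLT  r2←0x15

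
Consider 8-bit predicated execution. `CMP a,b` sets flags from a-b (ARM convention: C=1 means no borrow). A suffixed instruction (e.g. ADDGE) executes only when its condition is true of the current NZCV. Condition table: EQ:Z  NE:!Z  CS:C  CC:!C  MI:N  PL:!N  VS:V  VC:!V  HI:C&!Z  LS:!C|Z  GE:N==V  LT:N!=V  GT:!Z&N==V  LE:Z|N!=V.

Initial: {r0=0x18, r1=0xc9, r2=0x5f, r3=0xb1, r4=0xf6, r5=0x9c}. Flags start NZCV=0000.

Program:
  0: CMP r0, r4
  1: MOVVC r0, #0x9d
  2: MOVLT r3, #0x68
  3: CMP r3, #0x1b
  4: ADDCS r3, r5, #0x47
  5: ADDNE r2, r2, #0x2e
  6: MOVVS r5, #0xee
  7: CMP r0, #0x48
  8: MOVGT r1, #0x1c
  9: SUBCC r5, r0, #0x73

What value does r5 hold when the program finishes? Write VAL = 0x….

0: ✓ CMP  NZCV=0000
1: ✓ MOVVC  r0←0x9d
2: · MOVLT
3: ✓ CMP  NZCV=1010
4: ✓ ADDCS  r3←0xe3
5: ✓ ADDNE  r2←0x8d
6: · MOVVS
7: ✓ CMP  NZCV=0011
8: · MOVGT
9: · SUBCC

VAL = 0x9c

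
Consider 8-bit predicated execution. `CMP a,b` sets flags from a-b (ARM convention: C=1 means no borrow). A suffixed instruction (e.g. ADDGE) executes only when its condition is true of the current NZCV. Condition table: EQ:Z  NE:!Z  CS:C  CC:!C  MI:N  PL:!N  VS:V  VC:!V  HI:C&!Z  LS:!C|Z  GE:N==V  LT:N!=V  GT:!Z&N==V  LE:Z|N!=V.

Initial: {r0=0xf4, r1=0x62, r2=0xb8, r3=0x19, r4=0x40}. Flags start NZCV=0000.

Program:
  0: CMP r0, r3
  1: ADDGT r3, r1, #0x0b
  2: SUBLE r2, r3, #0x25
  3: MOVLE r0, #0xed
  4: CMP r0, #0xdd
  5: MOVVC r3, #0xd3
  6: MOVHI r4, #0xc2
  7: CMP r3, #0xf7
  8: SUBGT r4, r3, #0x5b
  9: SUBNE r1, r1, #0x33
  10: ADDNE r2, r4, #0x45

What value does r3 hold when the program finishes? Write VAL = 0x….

VAL = 0xd3

0: ✓ CMP  NZCV=1010
1: · ADDGT
2: ✓ SUBLE  r2←0xf4
3: ✓ MOVLE  r0←0xed
4: ✓ CMP  NZCV=0010
5: ✓ MOVVC  r3←0xd3
6: ✓ MOVHI  r4←0xc2
7: ✓ CMP  NZCV=1000
8: · SUBGT
9: ✓ SUBNE  r1←0x2f
10: ✓ ADDNE  r2←0x07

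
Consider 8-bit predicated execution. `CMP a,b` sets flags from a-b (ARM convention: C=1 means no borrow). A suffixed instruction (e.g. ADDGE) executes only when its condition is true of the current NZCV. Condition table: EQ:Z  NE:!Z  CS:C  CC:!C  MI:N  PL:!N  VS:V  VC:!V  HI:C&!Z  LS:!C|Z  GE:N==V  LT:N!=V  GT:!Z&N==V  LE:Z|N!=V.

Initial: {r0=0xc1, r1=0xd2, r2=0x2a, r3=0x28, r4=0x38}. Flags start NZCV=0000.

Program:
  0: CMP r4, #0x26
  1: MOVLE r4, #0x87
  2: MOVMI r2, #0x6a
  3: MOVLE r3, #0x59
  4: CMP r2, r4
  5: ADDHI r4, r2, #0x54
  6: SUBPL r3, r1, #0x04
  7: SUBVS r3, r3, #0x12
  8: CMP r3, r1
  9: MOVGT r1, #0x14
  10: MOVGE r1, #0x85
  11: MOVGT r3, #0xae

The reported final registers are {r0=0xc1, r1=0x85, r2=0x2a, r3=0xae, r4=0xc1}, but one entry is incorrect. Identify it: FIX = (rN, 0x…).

0: ✓ CMP  NZCV=0010
1: · MOVLE
2: · MOVMI
3: · MOVLE
4: ✓ CMP  NZCV=1000
5: · ADDHI
6: · SUBPL
7: · SUBVS
8: ✓ CMP  NZCV=0000
9: ✓ MOVGT  r1←0x14
10: ✓ MOVGE  r1←0x85
11: ✓ MOVGT  r3←0xae

FIX = (r4, 0x38)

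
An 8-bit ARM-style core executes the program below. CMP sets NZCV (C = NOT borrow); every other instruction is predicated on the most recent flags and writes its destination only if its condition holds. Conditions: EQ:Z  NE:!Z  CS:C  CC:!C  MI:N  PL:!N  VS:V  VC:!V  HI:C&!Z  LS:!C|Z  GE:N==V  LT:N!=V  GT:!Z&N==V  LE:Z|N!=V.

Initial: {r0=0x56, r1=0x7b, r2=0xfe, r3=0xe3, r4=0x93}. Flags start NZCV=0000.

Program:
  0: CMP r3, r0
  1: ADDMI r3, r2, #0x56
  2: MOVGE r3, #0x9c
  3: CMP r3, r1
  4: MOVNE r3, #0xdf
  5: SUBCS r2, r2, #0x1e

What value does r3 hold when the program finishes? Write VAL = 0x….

VAL = 0xdf

0: ✓ CMP  NZCV=1010
1: ✓ ADDMI  r3←0x54
2: · MOVGE
3: ✓ CMP  NZCV=1000
4: ✓ MOVNE  r3←0xdf
5: · SUBCS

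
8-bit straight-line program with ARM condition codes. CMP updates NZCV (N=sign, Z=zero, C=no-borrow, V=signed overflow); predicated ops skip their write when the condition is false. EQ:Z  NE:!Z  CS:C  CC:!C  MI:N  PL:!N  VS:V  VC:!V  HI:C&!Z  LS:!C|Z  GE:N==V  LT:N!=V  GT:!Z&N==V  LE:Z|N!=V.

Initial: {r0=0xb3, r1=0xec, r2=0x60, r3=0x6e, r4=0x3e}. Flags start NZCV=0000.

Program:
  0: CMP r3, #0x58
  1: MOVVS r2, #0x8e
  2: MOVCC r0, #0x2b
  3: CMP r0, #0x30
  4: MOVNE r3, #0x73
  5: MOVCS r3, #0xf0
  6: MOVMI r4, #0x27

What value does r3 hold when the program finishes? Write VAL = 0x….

VAL = 0xf0

0: ✓ CMP  NZCV=0010
1: · MOVVS
2: · MOVCC
3: ✓ CMP  NZCV=1010
4: ✓ MOVNE  r3←0x73
5: ✓ MOVCS  r3←0xf0
6: ✓ MOVMI  r4←0x27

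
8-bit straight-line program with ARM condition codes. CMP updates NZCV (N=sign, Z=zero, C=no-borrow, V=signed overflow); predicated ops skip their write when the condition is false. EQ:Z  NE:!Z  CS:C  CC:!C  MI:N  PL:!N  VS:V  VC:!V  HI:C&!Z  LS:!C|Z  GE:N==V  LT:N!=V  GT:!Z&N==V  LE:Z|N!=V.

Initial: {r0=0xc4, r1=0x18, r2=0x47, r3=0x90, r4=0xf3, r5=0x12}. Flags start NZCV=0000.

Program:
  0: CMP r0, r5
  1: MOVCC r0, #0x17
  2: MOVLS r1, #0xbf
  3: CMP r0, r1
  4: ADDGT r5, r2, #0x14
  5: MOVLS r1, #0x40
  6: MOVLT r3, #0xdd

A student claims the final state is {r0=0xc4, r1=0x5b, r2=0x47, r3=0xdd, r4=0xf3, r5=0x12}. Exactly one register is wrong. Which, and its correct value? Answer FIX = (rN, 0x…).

FIX = (r1, 0x18)

0: ✓ CMP  NZCV=1010
1: · MOVCC
2: · MOVLS
3: ✓ CMP  NZCV=1010
4: · ADDGT
5: · MOVLS
6: ✓ MOVLT  r3←0xdd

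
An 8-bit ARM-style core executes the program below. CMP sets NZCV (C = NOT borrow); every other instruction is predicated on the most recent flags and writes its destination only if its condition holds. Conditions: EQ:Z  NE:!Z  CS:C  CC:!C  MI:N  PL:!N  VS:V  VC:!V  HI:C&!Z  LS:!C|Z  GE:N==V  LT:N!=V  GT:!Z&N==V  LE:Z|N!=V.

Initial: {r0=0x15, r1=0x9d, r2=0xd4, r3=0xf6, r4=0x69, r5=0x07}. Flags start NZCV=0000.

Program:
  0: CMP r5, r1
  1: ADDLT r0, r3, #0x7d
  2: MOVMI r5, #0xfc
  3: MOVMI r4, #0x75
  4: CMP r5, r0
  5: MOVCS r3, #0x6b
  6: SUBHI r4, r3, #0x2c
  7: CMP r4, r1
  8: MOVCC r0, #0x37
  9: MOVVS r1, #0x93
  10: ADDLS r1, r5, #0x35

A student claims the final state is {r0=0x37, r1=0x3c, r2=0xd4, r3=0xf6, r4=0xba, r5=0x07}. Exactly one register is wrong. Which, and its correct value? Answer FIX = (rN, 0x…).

0: ✓ CMP  NZCV=0000
1: · ADDLT
2: · MOVMI
3: · MOVMI
4: ✓ CMP  NZCV=1000
5: · MOVCS
6: · SUBHI
7: ✓ CMP  NZCV=1001
8: ✓ MOVCC  r0←0x37
9: ✓ MOVVS  r1←0x93
10: ✓ ADDLS  r1←0x3c

FIX = (r4, 0x69)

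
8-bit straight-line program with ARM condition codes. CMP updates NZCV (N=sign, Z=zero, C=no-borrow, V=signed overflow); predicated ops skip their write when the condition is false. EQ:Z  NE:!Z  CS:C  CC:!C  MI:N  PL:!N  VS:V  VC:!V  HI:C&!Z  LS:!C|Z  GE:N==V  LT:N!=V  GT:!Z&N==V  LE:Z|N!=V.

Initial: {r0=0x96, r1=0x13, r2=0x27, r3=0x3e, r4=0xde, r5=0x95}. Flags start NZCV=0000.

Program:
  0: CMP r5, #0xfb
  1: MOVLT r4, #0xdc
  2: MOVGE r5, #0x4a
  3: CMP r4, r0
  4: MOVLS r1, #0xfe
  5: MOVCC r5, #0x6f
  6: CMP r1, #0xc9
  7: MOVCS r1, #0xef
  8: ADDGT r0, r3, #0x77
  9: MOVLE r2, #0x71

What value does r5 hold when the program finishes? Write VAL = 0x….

VAL = 0x95

0: ✓ CMP  NZCV=1000
1: ✓ MOVLT  r4←0xdc
2: · MOVGE
3: ✓ CMP  NZCV=0010
4: · MOVLS
5: · MOVCC
6: ✓ CMP  NZCV=0000
7: · MOVCS
8: ✓ ADDGT  r0←0xb5
9: · MOVLE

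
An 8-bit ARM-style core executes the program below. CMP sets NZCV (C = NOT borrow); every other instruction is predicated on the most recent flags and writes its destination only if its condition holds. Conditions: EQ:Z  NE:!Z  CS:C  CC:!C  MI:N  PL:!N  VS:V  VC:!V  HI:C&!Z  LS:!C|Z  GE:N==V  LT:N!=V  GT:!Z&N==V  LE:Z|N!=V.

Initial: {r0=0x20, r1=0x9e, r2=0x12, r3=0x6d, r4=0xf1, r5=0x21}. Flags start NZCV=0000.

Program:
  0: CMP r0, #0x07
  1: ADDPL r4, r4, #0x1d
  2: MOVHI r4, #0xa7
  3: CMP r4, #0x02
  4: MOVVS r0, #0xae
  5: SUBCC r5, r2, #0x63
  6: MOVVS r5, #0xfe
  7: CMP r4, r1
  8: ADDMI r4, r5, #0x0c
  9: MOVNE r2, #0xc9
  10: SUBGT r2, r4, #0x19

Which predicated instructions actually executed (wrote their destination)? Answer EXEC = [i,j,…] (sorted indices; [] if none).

[0] flags=0010 → (cmp)
[1] flags=0010 PL?T → r4=0x0e
[2] flags=0010 HI?T → r4=0xa7
[3] flags=1010 → (cmp)
[4] flags=1010 VS?F → skip
[5] flags=1010 CC?F → skip
[6] flags=1010 VS?F → skip
[7] flags=0010 → (cmp)
[8] flags=0010 MI?F → skip
[9] flags=0010 NE?T → r2=0xc9
[10] flags=0010 GT?T → r2=0x8e

EXEC = [1,2,9,10]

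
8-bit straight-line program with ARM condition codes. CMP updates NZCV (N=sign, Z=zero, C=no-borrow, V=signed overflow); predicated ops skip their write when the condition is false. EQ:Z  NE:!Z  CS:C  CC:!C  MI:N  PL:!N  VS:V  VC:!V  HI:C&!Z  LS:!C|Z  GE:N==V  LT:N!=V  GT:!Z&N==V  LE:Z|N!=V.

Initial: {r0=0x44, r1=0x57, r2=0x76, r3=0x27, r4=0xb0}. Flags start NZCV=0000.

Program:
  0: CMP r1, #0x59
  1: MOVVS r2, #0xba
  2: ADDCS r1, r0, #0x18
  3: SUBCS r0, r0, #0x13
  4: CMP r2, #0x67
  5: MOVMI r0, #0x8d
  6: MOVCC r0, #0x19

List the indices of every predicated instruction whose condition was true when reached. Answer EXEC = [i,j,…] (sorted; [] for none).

[0] flags=1000 → (cmp)
[1] flags=1000 VS?F → skip
[2] flags=1000 CS?F → skip
[3] flags=1000 CS?F → skip
[4] flags=0010 → (cmp)
[5] flags=0010 MI?F → skip
[6] flags=0010 CC?F → skip

EXEC = []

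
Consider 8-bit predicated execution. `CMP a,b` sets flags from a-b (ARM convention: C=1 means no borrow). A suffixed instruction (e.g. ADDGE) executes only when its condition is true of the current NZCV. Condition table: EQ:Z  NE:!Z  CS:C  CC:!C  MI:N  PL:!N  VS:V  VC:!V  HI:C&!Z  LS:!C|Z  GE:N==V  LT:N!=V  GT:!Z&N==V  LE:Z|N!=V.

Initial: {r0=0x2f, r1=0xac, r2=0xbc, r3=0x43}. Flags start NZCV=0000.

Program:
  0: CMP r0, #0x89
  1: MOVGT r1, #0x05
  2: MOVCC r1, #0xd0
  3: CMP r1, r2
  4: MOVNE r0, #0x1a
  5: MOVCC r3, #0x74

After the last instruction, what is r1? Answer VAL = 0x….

[0] flags=1001 → (cmp)
[1] flags=1001 GT?T → r1=0x05
[2] flags=1001 CC?T → r1=0xd0
[3] flags=0010 → (cmp)
[4] flags=0010 NE?T → r0=0x1a
[5] flags=0010 CC?F → skip

VAL = 0xd0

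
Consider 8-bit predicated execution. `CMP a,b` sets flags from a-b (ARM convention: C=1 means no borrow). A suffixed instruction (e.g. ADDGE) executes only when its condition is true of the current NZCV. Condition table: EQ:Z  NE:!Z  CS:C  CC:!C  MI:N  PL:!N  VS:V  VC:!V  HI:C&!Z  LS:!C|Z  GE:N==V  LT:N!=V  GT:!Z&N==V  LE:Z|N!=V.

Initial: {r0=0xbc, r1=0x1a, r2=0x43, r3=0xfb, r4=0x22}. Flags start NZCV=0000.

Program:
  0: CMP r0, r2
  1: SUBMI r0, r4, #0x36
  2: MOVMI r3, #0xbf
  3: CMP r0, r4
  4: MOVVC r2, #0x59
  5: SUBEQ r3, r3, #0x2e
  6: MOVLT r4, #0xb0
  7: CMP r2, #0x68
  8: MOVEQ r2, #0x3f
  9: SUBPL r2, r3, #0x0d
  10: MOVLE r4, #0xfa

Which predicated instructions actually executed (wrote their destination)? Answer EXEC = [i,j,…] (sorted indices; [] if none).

EXEC = [4,6,10]

0: ✓ CMP  NZCV=0011
1: · SUBMI
2: · MOVMI
3: ✓ CMP  NZCV=1010
4: ✓ MOVVC  r2←0x59
5: · SUBEQ
6: ✓ MOVLT  r4←0xb0
7: ✓ CMP  NZCV=1000
8: · MOVEQ
9: · SUBPL
10: ✓ MOVLE  r4←0xfa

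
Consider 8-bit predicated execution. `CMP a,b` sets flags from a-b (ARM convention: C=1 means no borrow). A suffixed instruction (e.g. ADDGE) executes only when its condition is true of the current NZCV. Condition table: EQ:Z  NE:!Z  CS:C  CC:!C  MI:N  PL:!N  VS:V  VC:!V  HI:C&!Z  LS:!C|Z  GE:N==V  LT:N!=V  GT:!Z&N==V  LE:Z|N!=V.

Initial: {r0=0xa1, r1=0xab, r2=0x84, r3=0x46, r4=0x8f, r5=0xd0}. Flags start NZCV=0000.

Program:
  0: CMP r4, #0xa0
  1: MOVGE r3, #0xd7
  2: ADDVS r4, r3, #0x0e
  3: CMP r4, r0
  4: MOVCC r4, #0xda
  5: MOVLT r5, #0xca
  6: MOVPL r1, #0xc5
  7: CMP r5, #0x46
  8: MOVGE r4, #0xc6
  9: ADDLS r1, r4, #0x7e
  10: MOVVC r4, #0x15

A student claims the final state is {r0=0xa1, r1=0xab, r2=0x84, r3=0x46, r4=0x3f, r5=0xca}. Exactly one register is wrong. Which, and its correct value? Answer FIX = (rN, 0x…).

FIX = (r4, 0x15)

[0] flags=1000 → (cmp)
[1] flags=1000 GE?F → skip
[2] flags=1000 VS?F → skip
[3] flags=1000 → (cmp)
[4] flags=1000 CC?T → r4=0xda
[5] flags=1000 LT?T → r5=0xca
[6] flags=1000 PL?F → skip
[7] flags=1010 → (cmp)
[8] flags=1010 GE?F → skip
[9] flags=1010 LS?F → skip
[10] flags=1010 VC?T → r4=0x15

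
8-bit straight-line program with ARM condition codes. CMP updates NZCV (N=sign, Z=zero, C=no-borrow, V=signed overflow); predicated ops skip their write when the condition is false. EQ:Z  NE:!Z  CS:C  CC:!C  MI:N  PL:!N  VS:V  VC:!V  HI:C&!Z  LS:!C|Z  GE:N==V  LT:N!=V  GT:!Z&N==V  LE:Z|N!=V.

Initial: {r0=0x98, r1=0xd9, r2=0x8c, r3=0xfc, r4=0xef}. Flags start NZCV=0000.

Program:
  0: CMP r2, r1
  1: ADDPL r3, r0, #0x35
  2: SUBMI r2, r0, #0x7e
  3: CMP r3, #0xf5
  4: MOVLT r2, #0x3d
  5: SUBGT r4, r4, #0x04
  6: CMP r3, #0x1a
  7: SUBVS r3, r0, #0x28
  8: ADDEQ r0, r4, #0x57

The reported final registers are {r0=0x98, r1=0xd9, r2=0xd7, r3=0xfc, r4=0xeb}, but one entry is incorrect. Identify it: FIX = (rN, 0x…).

0: ✓ CMP  NZCV=1000
1: · ADDPL
2: ✓ SUBMI  r2←0x1a
3: ✓ CMP  NZCV=0010
4: · MOVLT
5: ✓ SUBGT  r4←0xeb
6: ✓ CMP  NZCV=1010
7: · SUBVS
8: · ADDEQ

FIX = (r2, 0x1a)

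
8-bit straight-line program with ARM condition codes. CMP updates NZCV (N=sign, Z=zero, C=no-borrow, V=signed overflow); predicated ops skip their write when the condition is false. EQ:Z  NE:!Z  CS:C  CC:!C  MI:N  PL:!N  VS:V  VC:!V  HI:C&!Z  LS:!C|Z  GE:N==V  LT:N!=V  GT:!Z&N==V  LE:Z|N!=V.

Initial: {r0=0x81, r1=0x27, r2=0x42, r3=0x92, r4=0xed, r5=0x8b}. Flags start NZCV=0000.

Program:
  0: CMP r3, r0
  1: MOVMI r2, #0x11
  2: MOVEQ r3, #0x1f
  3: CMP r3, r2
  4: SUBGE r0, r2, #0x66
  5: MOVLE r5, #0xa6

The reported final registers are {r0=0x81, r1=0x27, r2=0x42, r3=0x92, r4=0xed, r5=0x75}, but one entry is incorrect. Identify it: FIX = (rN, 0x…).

FIX = (r5, 0xa6)

[0] flags=0010 → (cmp)
[1] flags=0010 MI?F → skip
[2] flags=0010 EQ?F → skip
[3] flags=0011 → (cmp)
[4] flags=0011 GE?F → skip
[5] flags=0011 LE?T → r5=0xa6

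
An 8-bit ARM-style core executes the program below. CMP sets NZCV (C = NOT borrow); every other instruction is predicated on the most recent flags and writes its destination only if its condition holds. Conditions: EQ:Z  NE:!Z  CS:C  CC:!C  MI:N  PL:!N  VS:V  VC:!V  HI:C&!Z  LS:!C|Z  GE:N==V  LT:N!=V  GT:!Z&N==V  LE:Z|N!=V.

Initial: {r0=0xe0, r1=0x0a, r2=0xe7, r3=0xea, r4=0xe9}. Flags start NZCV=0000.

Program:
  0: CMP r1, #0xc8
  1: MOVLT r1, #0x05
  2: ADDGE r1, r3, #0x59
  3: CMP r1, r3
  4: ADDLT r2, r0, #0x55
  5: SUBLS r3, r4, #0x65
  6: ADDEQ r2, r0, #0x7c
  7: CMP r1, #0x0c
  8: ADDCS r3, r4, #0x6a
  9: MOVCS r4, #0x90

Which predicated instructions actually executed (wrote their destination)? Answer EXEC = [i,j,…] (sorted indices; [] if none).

0: ✓ CMP  NZCV=0000
1: · MOVLT
2: ✓ ADDGE  r1←0x43
3: ✓ CMP  NZCV=0000
4: · ADDLT
5: ✓ SUBLS  r3←0x84
6: · ADDEQ
7: ✓ CMP  NZCV=0010
8: ✓ ADDCS  r3←0x53
9: ✓ MOVCS  r4←0x90

EXEC = [2,5,8,9]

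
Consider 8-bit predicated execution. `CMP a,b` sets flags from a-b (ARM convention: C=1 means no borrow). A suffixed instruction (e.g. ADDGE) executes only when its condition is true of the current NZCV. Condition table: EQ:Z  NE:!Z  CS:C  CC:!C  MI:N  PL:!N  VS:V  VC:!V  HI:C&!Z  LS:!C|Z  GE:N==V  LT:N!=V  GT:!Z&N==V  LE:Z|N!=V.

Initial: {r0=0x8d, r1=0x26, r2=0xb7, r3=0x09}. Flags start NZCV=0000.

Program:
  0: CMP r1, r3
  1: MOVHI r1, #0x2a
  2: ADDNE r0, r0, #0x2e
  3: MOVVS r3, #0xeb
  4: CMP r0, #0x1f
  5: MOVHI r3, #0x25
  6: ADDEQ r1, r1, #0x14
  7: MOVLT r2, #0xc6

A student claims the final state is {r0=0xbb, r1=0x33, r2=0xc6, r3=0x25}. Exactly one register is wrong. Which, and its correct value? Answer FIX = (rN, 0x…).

FIX = (r1, 0x2a)

0: ✓ CMP  NZCV=0010
1: ✓ MOVHI  r1←0x2a
2: ✓ ADDNE  r0←0xbb
3: · MOVVS
4: ✓ CMP  NZCV=1010
5: ✓ MOVHI  r3←0x25
6: · ADDEQ
7: ✓ MOVLT  r2←0xc6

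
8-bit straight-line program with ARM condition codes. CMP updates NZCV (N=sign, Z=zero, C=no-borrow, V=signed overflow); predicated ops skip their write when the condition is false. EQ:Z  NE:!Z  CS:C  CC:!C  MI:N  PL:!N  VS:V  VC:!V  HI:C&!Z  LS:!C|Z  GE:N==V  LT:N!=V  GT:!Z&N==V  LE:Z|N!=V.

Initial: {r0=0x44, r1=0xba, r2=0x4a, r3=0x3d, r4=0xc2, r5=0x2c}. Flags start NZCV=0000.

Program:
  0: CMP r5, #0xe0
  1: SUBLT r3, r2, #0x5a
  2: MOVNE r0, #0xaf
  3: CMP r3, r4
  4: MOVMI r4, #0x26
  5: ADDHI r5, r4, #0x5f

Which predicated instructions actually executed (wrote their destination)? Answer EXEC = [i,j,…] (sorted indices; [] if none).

0: ✓ CMP  NZCV=0000
1: · SUBLT
2: ✓ MOVNE  r0←0xaf
3: ✓ CMP  NZCV=0000
4: · MOVMI
5: · ADDHI

EXEC = [2]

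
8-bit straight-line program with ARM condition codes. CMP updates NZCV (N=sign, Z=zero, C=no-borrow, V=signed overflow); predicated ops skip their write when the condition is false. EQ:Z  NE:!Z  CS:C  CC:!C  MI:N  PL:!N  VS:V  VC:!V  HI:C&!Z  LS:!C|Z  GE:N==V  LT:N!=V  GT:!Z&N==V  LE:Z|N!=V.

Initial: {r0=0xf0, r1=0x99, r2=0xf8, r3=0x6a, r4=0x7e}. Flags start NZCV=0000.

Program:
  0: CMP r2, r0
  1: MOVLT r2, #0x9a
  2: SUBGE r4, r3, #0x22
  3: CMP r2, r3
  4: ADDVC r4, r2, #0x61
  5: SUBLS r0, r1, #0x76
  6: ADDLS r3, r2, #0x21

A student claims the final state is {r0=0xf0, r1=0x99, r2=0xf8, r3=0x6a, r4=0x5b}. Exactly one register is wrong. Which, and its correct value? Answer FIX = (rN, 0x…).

FIX = (r4, 0x59)

[0] flags=0010 → (cmp)
[1] flags=0010 LT?F → skip
[2] flags=0010 GE?T → r4=0x48
[3] flags=1010 → (cmp)
[4] flags=1010 VC?T → r4=0x59
[5] flags=1010 LS?F → skip
[6] flags=1010 LS?F → skip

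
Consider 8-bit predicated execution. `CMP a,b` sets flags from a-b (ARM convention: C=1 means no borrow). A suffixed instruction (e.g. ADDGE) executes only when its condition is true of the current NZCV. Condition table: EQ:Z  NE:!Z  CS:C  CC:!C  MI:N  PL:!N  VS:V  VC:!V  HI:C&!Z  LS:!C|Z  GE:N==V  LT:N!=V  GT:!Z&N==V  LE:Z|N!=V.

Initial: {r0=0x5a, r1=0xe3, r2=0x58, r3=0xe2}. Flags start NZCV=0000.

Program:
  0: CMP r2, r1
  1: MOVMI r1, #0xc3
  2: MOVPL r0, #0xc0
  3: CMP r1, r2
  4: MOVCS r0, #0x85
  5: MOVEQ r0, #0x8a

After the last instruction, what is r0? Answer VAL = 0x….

[0] flags=0000 → (cmp)
[1] flags=0000 MI?F → skip
[2] flags=0000 PL?T → r0=0xc0
[3] flags=1010 → (cmp)
[4] flags=1010 CS?T → r0=0x85
[5] flags=1010 EQ?F → skip

VAL = 0x85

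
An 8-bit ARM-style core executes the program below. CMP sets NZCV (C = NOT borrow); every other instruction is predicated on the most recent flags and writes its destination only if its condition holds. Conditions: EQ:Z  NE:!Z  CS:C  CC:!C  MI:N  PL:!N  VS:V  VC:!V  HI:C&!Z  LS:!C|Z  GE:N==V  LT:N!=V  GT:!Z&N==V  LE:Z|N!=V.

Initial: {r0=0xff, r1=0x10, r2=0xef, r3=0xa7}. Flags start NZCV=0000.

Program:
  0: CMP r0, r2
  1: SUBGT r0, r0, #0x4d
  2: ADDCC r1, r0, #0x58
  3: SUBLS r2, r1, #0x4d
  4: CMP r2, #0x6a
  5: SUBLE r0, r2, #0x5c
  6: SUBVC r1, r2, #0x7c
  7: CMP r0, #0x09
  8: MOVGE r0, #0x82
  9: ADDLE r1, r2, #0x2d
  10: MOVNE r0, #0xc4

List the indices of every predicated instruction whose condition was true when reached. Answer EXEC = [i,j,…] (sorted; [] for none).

EXEC = [1,5,6,9,10]

0: ✓ CMP  NZCV=0010
1: ✓ SUBGT  r0←0xb2
2: · ADDCC
3: · SUBLS
4: ✓ CMP  NZCV=1010
5: ✓ SUBLE  r0←0x93
6: ✓ SUBVC  r1←0x73
7: ✓ CMP  NZCV=1010
8: · MOVGE
9: ✓ ADDLE  r1←0x1c
10: ✓ MOVNE  r0←0xc4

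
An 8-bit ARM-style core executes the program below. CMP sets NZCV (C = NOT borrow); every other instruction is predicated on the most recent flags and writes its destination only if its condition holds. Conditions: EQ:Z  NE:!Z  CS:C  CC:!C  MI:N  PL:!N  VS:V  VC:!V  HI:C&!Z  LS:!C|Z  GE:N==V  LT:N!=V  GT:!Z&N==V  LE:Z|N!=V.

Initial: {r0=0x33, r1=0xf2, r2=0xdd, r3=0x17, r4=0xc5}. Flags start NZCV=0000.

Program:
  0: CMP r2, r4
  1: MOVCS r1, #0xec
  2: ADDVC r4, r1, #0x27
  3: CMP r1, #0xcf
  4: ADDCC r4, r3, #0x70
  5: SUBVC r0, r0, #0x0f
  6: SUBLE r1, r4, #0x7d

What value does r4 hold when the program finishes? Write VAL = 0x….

[0] flags=0010 → (cmp)
[1] flags=0010 CS?T → r1=0xec
[2] flags=0010 VC?T → r4=0x13
[3] flags=0010 → (cmp)
[4] flags=0010 CC?F → skip
[5] flags=0010 VC?T → r0=0x24
[6] flags=0010 LE?F → skip

VAL = 0x13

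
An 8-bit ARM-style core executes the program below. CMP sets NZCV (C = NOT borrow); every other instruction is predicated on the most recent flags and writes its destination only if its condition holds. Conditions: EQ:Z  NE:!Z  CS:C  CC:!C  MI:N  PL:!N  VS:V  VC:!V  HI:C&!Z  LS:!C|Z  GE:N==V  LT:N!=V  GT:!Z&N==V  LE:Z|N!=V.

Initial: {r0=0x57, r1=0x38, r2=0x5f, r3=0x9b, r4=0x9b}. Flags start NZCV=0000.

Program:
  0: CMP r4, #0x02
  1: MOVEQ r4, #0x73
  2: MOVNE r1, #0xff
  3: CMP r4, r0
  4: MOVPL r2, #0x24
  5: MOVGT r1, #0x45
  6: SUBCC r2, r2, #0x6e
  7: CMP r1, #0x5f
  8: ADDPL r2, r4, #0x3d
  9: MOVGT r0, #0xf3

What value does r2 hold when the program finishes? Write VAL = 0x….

VAL = 0x24

0: ✓ CMP  NZCV=1010
1: · MOVEQ
2: ✓ MOVNE  r1←0xff
3: ✓ CMP  NZCV=0011
4: ✓ MOVPL  r2←0x24
5: · MOVGT
6: · SUBCC
7: ✓ CMP  NZCV=1010
8: · ADDPL
9: · MOVGT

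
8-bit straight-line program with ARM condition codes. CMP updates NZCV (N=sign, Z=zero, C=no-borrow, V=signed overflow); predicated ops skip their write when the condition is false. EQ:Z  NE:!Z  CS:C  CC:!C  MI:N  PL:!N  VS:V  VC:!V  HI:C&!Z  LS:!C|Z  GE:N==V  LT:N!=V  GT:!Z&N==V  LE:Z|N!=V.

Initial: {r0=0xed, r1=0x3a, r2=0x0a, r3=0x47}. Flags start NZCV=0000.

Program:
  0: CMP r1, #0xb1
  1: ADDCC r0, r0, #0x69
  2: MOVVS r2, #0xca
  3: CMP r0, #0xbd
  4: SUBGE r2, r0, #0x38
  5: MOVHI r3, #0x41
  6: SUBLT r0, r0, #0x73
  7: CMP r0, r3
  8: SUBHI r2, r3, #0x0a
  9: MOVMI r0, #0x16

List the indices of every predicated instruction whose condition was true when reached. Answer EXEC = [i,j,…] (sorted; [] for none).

[0] flags=1001 → (cmp)
[1] flags=1001 CC?T → r0=0x56
[2] flags=1001 VS?T → r2=0xca
[3] flags=1001 → (cmp)
[4] flags=1001 GE?T → r2=0x1e
[5] flags=1001 HI?F → skip
[6] flags=1001 LT?F → skip
[7] flags=0010 → (cmp)
[8] flags=0010 HI?T → r2=0x3d
[9] flags=0010 MI?F → skip

EXEC = [1,2,4,8]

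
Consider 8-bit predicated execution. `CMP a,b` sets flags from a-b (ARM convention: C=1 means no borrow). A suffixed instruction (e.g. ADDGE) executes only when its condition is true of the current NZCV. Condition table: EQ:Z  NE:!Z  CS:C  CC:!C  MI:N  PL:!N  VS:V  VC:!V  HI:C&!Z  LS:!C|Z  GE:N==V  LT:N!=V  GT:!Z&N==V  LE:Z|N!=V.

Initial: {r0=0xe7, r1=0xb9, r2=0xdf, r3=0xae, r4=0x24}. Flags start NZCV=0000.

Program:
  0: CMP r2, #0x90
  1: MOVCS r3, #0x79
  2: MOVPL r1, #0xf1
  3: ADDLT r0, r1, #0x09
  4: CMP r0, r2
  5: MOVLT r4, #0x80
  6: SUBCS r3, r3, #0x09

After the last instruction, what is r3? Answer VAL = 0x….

VAL = 0x70

0: ✓ CMP  NZCV=0010
1: ✓ MOVCS  r3←0x79
2: ✓ MOVPL  r1←0xf1
3: · ADDLT
4: ✓ CMP  NZCV=0010
5: · MOVLT
6: ✓ SUBCS  r3←0x70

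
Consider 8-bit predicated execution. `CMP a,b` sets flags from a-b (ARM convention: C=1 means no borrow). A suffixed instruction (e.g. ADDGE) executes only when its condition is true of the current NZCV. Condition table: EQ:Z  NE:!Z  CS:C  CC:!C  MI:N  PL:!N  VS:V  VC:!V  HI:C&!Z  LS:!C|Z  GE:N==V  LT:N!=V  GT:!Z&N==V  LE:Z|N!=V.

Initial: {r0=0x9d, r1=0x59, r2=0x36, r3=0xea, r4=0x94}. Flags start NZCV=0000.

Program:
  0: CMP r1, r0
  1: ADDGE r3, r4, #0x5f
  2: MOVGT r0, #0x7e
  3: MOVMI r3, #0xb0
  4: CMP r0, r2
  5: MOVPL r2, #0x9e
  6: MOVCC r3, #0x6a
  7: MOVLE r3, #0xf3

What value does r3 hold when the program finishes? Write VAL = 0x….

VAL = 0xb0

0: ✓ CMP  NZCV=1001
1: ✓ ADDGE  r3←0xf3
2: ✓ MOVGT  r0←0x7e
3: ✓ MOVMI  r3←0xb0
4: ✓ CMP  NZCV=0010
5: ✓ MOVPL  r2←0x9e
6: · MOVCC
7: · MOVLE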